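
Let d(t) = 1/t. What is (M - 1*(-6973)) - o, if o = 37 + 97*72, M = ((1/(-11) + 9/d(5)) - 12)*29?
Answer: 9970/11 ≈ 906.36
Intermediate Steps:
M = 10498/11 (M = ((1/(-11) + 9/(1/5)) - 12)*29 = ((1*(-1/11) + 9/(⅕)) - 12)*29 = ((-1/11 + 9*5) - 12)*29 = ((-1/11 + 45) - 12)*29 = (494/11 - 12)*29 = (362/11)*29 = 10498/11 ≈ 954.36)
o = 7021 (o = 37 + 6984 = 7021)
(M - 1*(-6973)) - o = (10498/11 - 1*(-6973)) - 1*7021 = (10498/11 + 6973) - 7021 = 87201/11 - 7021 = 9970/11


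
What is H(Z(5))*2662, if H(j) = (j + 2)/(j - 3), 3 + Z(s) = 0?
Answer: 1331/3 ≈ 443.67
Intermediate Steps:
Z(s) = -3 (Z(s) = -3 + 0 = -3)
H(j) = (2 + j)/(-3 + j)
H(Z(5))*2662 = ((2 - 3)/(-3 - 3))*2662 = (-1/(-6))*2662 = -⅙*(-1)*2662 = (⅙)*2662 = 1331/3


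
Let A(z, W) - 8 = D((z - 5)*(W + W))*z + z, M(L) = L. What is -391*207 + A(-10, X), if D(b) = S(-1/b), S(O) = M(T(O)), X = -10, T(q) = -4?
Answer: -80899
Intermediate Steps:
S(O) = -4
D(b) = -4
A(z, W) = 8 - 3*z (A(z, W) = 8 + (-4*z + z) = 8 - 3*z)
-391*207 + A(-10, X) = -391*207 + (8 - 3*(-10)) = -80937 + (8 + 30) = -80937 + 38 = -80899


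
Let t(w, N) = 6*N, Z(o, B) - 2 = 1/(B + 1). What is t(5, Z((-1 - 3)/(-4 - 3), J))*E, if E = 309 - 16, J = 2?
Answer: 4102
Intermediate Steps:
Z(o, B) = 2 + 1/(1 + B) (Z(o, B) = 2 + 1/(B + 1) = 2 + 1/(1 + B))
E = 293
t(5, Z((-1 - 3)/(-4 - 3), J))*E = (6*((3 + 2*2)/(1 + 2)))*293 = (6*((3 + 4)/3))*293 = (6*((⅓)*7))*293 = (6*(7/3))*293 = 14*293 = 4102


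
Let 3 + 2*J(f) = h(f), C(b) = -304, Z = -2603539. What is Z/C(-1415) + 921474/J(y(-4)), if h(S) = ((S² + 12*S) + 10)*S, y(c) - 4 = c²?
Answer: 34398452575/3951088 ≈ 8706.1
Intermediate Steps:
y(c) = 4 + c²
h(S) = S*(10 + S² + 12*S) (h(S) = (10 + S² + 12*S)*S = S*(10 + S² + 12*S))
J(f) = -3/2 + f*(10 + f² + 12*f)/2 (J(f) = -3/2 + (f*(10 + f² + 12*f))/2 = -3/2 + f*(10 + f² + 12*f)/2)
Z/C(-1415) + 921474/J(y(-4)) = -2603539/(-304) + 921474/(-3/2 + (4 + (-4)²)*(10 + (4 + (-4)²)² + 12*(4 + (-4)²))/2) = -2603539*(-1/304) + 921474/(-3/2 + (4 + 16)*(10 + (4 + 16)² + 12*(4 + 16))/2) = 2603539/304 + 921474/(-3/2 + (½)*20*(10 + 20² + 12*20)) = 2603539/304 + 921474/(-3/2 + (½)*20*(10 + 400 + 240)) = 2603539/304 + 921474/(-3/2 + (½)*20*650) = 2603539/304 + 921474/(-3/2 + 6500) = 2603539/304 + 921474/(12997/2) = 2603539/304 + 921474*(2/12997) = 2603539/304 + 1842948/12997 = 34398452575/3951088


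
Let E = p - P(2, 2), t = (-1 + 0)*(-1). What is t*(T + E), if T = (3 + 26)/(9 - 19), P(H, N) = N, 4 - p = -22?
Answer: 211/10 ≈ 21.100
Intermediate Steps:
p = 26 (p = 4 - 1*(-22) = 4 + 22 = 26)
t = 1 (t = -1*(-1) = 1)
E = 24 (E = 26 - 1*2 = 26 - 2 = 24)
T = -29/10 (T = 29/(-10) = 29*(-1/10) = -29/10 ≈ -2.9000)
t*(T + E) = 1*(-29/10 + 24) = 1*(211/10) = 211/10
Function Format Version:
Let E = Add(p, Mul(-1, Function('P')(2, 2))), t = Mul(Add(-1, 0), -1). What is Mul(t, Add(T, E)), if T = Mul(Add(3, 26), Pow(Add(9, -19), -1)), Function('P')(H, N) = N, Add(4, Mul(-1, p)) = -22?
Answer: Rational(211, 10) ≈ 21.100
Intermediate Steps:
p = 26 (p = Add(4, Mul(-1, -22)) = Add(4, 22) = 26)
t = 1 (t = Mul(-1, -1) = 1)
E = 24 (E = Add(26, Mul(-1, 2)) = Add(26, -2) = 24)
T = Rational(-29, 10) (T = Mul(29, Pow(-10, -1)) = Mul(29, Rational(-1, 10)) = Rational(-29, 10) ≈ -2.9000)
Mul(t, Add(T, E)) = Mul(1, Add(Rational(-29, 10), 24)) = Mul(1, Rational(211, 10)) = Rational(211, 10)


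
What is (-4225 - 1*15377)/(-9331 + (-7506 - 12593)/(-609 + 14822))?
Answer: 139301613/66320801 ≈ 2.1004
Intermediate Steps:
(-4225 - 1*15377)/(-9331 + (-7506 - 12593)/(-609 + 14822)) = (-4225 - 15377)/(-9331 - 20099/14213) = -19602/(-9331 - 20099*1/14213) = -19602/(-9331 - 20099/14213) = -19602/(-132641602/14213) = -19602*(-14213/132641602) = 139301613/66320801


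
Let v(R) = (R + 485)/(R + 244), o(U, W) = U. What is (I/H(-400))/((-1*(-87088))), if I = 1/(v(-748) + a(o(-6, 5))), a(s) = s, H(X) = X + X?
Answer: 63/24044996800 ≈ 2.6201e-9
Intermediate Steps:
H(X) = 2*X
v(R) = (485 + R)/(244 + R)
I = -504/2761 (I = 1/((485 - 748)/(244 - 748) - 6) = 1/(-263/(-504) - 6) = 1/(-1/504*(-263) - 6) = 1/(263/504 - 6) = 1/(-2761/504) = -504/2761 ≈ -0.18254)
(I/H(-400))/((-1*(-87088))) = (-504/(2761*(2*(-400))))/((-1*(-87088))) = -504/2761/(-800)/87088 = -504/2761*(-1/800)*(1/87088) = (63/276100)*(1/87088) = 63/24044996800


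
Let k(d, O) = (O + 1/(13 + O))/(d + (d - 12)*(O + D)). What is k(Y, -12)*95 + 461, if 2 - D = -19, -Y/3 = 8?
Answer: 161473/348 ≈ 464.00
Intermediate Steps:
Y = -24 (Y = -3*8 = -24)
D = 21 (D = 2 - 1*(-19) = 2 + 19 = 21)
k(d, O) = (O + 1/(13 + O))/(d + (-12 + d)*(21 + O)) (k(d, O) = (O + 1/(13 + O))/(d + (d - 12)*(O + 21)) = (O + 1/(13 + O))/(d + (-12 + d)*(21 + O)))
k(Y, -12)*95 + 461 = ((1 + (-12)**2 + 13*(-12))/(-3276 - 408*(-12) - 12*(-12)**2 + 286*(-24) - 24*(-12)**2 + 35*(-12)*(-24)))*95 + 461 = ((1 + 144 - 156)/(-3276 + 4896 - 12*144 - 6864 - 24*144 + 10080))*95 + 461 = (-11/(-3276 + 4896 - 1728 - 6864 - 3456 + 10080))*95 + 461 = (-11/(-348))*95 + 461 = -1/348*(-11)*95 + 461 = (11/348)*95 + 461 = 1045/348 + 461 = 161473/348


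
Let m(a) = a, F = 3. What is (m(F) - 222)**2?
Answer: 47961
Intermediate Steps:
(m(F) - 222)**2 = (3 - 222)**2 = (-219)**2 = 47961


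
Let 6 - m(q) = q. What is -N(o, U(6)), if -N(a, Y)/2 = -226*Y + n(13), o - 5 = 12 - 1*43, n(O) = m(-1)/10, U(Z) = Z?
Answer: -13553/5 ≈ -2710.6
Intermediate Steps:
m(q) = 6 - q
n(O) = 7/10 (n(O) = (6 - 1*(-1))/10 = (6 + 1)*(1/10) = 7*(1/10) = 7/10)
o = -26 (o = 5 + (12 - 1*43) = 5 + (12 - 43) = 5 - 31 = -26)
N(a, Y) = -7/5 + 452*Y (N(a, Y) = -2*(-226*Y + 7/10) = -2*(7/10 - 226*Y) = -7/5 + 452*Y)
-N(o, U(6)) = -(-7/5 + 452*6) = -(-7/5 + 2712) = -1*13553/5 = -13553/5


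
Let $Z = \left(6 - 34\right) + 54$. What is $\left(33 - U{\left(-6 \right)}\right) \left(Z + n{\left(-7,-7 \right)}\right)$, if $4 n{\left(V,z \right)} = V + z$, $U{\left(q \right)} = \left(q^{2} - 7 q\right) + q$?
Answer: $- \frac{1755}{2} \approx -877.5$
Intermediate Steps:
$U{\left(q \right)} = q^{2} - 6 q$
$n{\left(V,z \right)} = \frac{V}{4} + \frac{z}{4}$ ($n{\left(V,z \right)} = \frac{V + z}{4} = \frac{V}{4} + \frac{z}{4}$)
$Z = 26$ ($Z = -28 + 54 = 26$)
$\left(33 - U{\left(-6 \right)}\right) \left(Z + n{\left(-7,-7 \right)}\right) = \left(33 - - 6 \left(-6 - 6\right)\right) \left(26 + \left(\frac{1}{4} \left(-7\right) + \frac{1}{4} \left(-7\right)\right)\right) = \left(33 - \left(-6\right) \left(-12\right)\right) \left(26 - \frac{7}{2}\right) = \left(33 - 72\right) \left(26 - \frac{7}{2}\right) = \left(33 - 72\right) \frac{45}{2} = \left(-39\right) \frac{45}{2} = - \frac{1755}{2}$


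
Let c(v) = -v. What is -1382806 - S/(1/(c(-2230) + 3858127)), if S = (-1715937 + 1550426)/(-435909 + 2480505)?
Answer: -2188348068949/2044596 ≈ -1.0703e+6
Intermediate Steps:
S = -165511/2044596 ≈ -0.080950
-1382806 - S/(1/(c(-2230) + 3858127)) = -1382806 - (-165511)/(2044596*(1/(-1*(-2230) + 3858127))) = -1382806 - (-165511)/(2044596*(1/(2230 + 3858127))) = -1382806 - (-165511)/(2044596*(1/3860357)) = -1382806 - (-165511)/(2044596*1/3860357) = -1382806 - (-165511)*3860357/2044596 = -1382806 - 1*(-638931547427/2044596) = -1382806 + 638931547427/2044596 = -2188348068949/2044596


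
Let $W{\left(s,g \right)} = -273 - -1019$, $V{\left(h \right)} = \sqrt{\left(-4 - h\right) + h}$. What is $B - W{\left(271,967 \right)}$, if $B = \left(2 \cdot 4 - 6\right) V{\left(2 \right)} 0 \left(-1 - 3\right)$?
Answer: $-746$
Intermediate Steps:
$V{\left(h \right)} = 2 i$ ($V{\left(h \right)} = \sqrt{-4} = 2 i$)
$W{\left(s,g \right)} = 746$ ($W{\left(s,g \right)} = -273 + 1019 = 746$)
$B = 0$ ($B = \left(2 \cdot 4 - 6\right) 2 i 0 \left(-1 - 3\right) = \left(8 - 6\right) 2 i 0 \left(-4\right) = 2 \cdot 2 i 0 = 4 i 0 = 0$)
$B - W{\left(271,967 \right)} = 0 - 746 = -746$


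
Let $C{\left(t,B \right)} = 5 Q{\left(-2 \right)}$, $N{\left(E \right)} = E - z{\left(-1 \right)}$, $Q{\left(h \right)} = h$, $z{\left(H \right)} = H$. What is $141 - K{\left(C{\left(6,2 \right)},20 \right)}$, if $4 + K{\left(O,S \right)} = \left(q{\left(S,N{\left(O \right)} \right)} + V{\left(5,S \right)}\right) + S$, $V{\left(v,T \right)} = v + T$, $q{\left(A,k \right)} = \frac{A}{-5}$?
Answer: $104$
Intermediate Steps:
$N{\left(E \right)} = 1 + E$ ($N{\left(E \right)} = E - -1 = E + 1 = 1 + E$)
$q{\left(A,k \right)} = - \frac{A}{5}$ ($q{\left(A,k \right)} = A \left(- \frac{1}{5}\right) = - \frac{A}{5}$)
$V{\left(v,T \right)} = T + v$
$C{\left(t,B \right)} = -10$ ($C{\left(t,B \right)} = 5 \left(-2\right) = -10$)
$K{\left(O,S \right)} = 1 + \frac{9 S}{5}$ ($K{\left(O,S \right)} = -4 + \left(\left(- \frac{S}{5} + \left(S + 5\right)\right) + S\right) = -4 + \left(\left(- \frac{S}{5} + \left(5 + S\right)\right) + S\right) = -4 + \left(\left(5 + \frac{4 S}{5}\right) + S\right) = -4 + \left(5 + \frac{9 S}{5}\right) = 1 + \frac{9 S}{5}$)
$141 - K{\left(C{\left(6,2 \right)},20 \right)} = 141 - \left(1 + \frac{9}{5} \cdot 20\right) = 141 - \left(1 + 36\right) = 141 - 37 = 104$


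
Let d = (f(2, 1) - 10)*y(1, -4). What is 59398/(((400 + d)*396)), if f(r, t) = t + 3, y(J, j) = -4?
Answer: 29699/83952 ≈ 0.35376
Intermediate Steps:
f(r, t) = 3 + t
d = 24 (d = ((3 + 1) - 10)*(-4) = (4 - 10)*(-4) = -6*(-4) = 24)
59398/(((400 + d)*396)) = 59398/(((400 + 24)*396)) = 59398/((424*396)) = 59398/167904 = 59398*(1/167904) = 29699/83952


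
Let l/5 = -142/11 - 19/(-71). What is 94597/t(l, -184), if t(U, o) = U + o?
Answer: -73880257/193069 ≈ -382.66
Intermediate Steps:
l = -49365/781 (l = 5*(-142/11 - 19/(-71)) = 5*(-142*1/11 - 19*(-1/71)) = 5*(-142/11 + 19/71) = 5*(-9873/781) = -49365/781 ≈ -63.207)
94597/t(l, -184) = 94597/(-49365/781 - 184) = 94597/(-193069/781) = 94597*(-781/193069) = -73880257/193069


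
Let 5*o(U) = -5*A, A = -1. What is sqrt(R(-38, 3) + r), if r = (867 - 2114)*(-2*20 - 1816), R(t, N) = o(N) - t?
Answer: sqrt(2314471) ≈ 1521.3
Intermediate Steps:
o(U) = 1 (o(U) = (-5*(-1))/5 = (1/5)*5 = 1)
R(t, N) = 1 - t
r = 2314432 (r = -1247*(-40 - 1816) = -1247*(-1856) = 2314432)
sqrt(R(-38, 3) + r) = sqrt((1 - 1*(-38)) + 2314432) = sqrt((1 + 38) + 2314432) = sqrt(39 + 2314432) = sqrt(2314471)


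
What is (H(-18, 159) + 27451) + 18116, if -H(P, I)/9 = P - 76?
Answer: 46413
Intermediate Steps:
H(P, I) = 684 - 9*P (H(P, I) = -9*(P - 76) = -9*(-76 + P) = 684 - 9*P)
(H(-18, 159) + 27451) + 18116 = ((684 - 9*(-18)) + 27451) + 18116 = ((684 + 162) + 27451) + 18116 = (846 + 27451) + 18116 = 28297 + 18116 = 46413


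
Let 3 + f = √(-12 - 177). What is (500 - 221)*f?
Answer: -837 + 837*I*√21 ≈ -837.0 + 3835.6*I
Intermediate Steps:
f = -3 + 3*I*√21 (f = -3 + √(-12 - 177) = -3 + √(-189) = -3 + 3*I*√21 ≈ -3.0 + 13.748*I)
(500 - 221)*f = (500 - 221)*(-3 + 3*I*√21) = 279*(-3 + 3*I*√21) = -837 + 837*I*√21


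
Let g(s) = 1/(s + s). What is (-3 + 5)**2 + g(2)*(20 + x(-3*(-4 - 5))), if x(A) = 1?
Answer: 37/4 ≈ 9.2500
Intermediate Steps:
g(s) = 1/(2*s)
(-3 + 5)**2 + g(2)*(20 + x(-3*(-4 - 5))) = (-3 + 5)**2 + ((1/2)/2)*(20 + 1) = 2**2 + ((1/2)*(1/2))*21 = 4 + (1/4)*21 = 4 + 21/4 = 37/4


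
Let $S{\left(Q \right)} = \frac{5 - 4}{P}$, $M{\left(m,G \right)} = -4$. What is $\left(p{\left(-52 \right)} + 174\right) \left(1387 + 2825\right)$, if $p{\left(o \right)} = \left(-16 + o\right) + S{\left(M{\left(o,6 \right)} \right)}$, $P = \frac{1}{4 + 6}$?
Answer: $488592$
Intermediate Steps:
$P = \frac{1}{10} \approx 0.1$
$S{\left(Q \right)} = 10$ ($S{\left(Q \right)} = \left(5 - 4\right) \frac{1}{\frac{1}{10}} = \left(5 - 4\right) 10 = 1 \cdot 10 = 10$)
$p{\left(o \right)} = -6 + o$ ($p{\left(o \right)} = \left(-16 + o\right) + 10 = -6 + o$)
$\left(p{\left(-52 \right)} + 174\right) \left(1387 + 2825\right) = \left(\left(-6 - 52\right) + 174\right) \left(1387 + 2825\right) = \left(-58 + 174\right) 4212 = 116 \cdot 4212 = 488592$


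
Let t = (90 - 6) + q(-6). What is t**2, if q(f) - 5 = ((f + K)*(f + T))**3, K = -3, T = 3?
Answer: 390931984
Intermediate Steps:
q(f) = 5 + (-3 + f)**3*(3 + f)**3 (q(f) = 5 + ((f - 3)*(f + 3))**3 = 5 + ((-3 + f)*(3 + f))**3 = 5 + (-3 + f)**3*(3 + f)**3)
t = 19772 (t = (90 - 6) + (5 + (-3 - 6)**3*(3 - 6)**3) = 84 + (5 + (-9)**3*(-3)**3) = 84 + (5 - 729*(-27)) = 84 + (5 + 19683) = 84 + 19688 = 19772)
t**2 = 19772**2 = 390931984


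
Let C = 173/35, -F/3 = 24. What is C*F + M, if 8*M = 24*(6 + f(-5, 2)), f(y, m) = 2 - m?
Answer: -11826/35 ≈ -337.89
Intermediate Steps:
F = -72 (F = -3*24 = -72)
C = 173/35 (C = 173*(1/35) = 173/35 ≈ 4.9429)
M = 18 (M = (24*(6 + (2 - 1*2)))/8 = (24*(6 + (2 - 2)))/8 = (24*(6 + 0))/8 = (24*6)/8 = (⅛)*144 = 18)
C*F + M = (173/35)*(-72) + 18 = -12456/35 + 18 = -11826/35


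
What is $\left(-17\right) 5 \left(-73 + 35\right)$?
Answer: $3230$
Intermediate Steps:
$\left(-17\right) 5 \left(-73 + 35\right) = \left(-85\right) \left(-38\right) = 3230$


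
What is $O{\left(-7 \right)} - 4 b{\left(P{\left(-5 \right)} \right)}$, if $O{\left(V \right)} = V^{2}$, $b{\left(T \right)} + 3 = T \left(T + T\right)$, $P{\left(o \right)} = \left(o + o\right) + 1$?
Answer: $-587$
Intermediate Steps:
$P{\left(o \right)} = 1 + 2 o$ ($P{\left(o \right)} = 2 o + 1 = 1 + 2 o$)
$b{\left(T \right)} = -3 + 2 T^{2}$ ($b{\left(T \right)} = -3 + T \left(T + T\right) = -3 + T 2 T = -3 + 2 T^{2}$)
$O{\left(-7 \right)} - 4 b{\left(P{\left(-5 \right)} \right)} = \left(-7\right)^{2} - 4 \left(-3 + 2 \left(1 + 2 \left(-5\right)\right)^{2}\right) = 49 - 4 \left(-3 + 2 \left(1 - 10\right)^{2}\right) = 49 - 4 \left(-3 + 2 \left(-9\right)^{2}\right) = 49 - 4 \left(-3 + 2 \cdot 81\right) = 49 - 4 \left(-3 + 162\right) = 49 - 636 = -587$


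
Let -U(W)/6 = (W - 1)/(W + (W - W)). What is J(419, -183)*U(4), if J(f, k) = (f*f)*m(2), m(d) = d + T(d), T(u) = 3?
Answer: -7900245/2 ≈ -3.9501e+6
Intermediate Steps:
m(d) = 3 + d (m(d) = d + 3 = 3 + d)
U(W) = -6*(-1 + W)/W (U(W) = -6*(W - 1)/(W + (W - W)) = -6*(-1 + W)/(W + 0) = -6*(-1 + W)/W)
J(f, k) = 5*f**2 (J(f, k) = (f*f)*(3 + 2) = f**2*5 = 5*f**2)
J(419, -183)*U(4) = (5*419**2)*(-6 + 6/4) = (5*175561)*(-6 + 6*(1/4)) = 877805*(-6 + 3/2) = 877805*(-9/2) = -7900245/2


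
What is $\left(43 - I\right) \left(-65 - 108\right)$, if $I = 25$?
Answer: $-3114$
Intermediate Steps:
$\left(43 - I\right) \left(-65 - 108\right) = \left(43 - 25\right) \left(-65 - 108\right) = \left(43 - 25\right) \left(-173\right) = 18 \left(-173\right) = -3114$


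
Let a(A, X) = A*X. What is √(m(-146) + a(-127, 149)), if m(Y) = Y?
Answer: I*√19069 ≈ 138.09*I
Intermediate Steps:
√(m(-146) + a(-127, 149)) = √(-146 - 127*149) = √(-146 - 18923) = √(-19069) = I*√19069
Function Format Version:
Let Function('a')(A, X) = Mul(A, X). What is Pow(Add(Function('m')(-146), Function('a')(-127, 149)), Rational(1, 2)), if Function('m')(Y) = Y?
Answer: Mul(I, Pow(19069, Rational(1, 2))) ≈ Mul(138.09, I)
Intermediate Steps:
Pow(Add(Function('m')(-146), Function('a')(-127, 149)), Rational(1, 2)) = Pow(Add(-146, Mul(-127, 149)), Rational(1, 2)) = Pow(Add(-146, -18923), Rational(1, 2)) = Pow(-19069, Rational(1, 2)) = Mul(I, Pow(19069, Rational(1, 2)))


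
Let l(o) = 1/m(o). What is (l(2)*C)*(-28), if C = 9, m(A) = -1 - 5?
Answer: 42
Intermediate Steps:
m(A) = -6
l(o) = -1/6 (l(o) = 1/(-6) = 1*(-1/6) = -1/6)
(l(2)*C)*(-28) = -1/6*9*(-28) = -3/2*(-28) = 42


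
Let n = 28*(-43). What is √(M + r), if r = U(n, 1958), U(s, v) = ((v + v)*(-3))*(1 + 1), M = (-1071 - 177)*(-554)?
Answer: 2*√166974 ≈ 817.25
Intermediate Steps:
M = 691392 (M = -1248*(-554) = 691392)
n = -1204
U(s, v) = -12*v (U(s, v) = ((2*v)*(-3))*2 = -6*v*2 = -12*v)
r = -23496 (r = -12*1958 = -23496)
√(M + r) = √(691392 - 23496) = √667896 = 2*√166974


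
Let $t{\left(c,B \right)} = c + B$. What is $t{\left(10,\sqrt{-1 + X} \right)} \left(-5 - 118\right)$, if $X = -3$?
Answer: $-1230 - 246 i \approx -1230.0 - 246.0 i$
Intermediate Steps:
$t{\left(c,B \right)} = B + c$
$t{\left(10,\sqrt{-1 + X} \right)} \left(-5 - 118\right) = \left(\sqrt{-1 - 3} + 10\right) \left(-5 - 118\right) = \left(\sqrt{-4} + 10\right) \left(-123\right) = \left(2 i + 10\right) \left(-123\right) = \left(10 + 2 i\right) \left(-123\right) = -1230 - 246 i$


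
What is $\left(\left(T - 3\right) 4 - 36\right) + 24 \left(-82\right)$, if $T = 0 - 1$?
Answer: $-2020$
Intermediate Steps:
$T = -1$
$\left(\left(T - 3\right) 4 - 36\right) + 24 \left(-82\right) = \left(\left(-1 - 3\right) 4 - 36\right) + 24 \left(-82\right) = \left(\left(-4\right) 4 - 36\right) - 1968 = \left(-16 - 36\right) - 1968 = -52 - 1968 = -2020$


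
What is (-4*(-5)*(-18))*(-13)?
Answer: 4680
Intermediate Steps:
(-4*(-5)*(-18))*(-13) = (20*(-18))*(-13) = -360*(-13) = 4680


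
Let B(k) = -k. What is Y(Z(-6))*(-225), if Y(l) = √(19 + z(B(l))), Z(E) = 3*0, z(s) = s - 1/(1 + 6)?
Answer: -450*√231/7 ≈ -977.06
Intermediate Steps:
z(s) = -⅐ + s (z(s) = s - 1/7 = s - 1*⅐ = s - ⅐ = -⅐ + s)
Z(E) = 0
Y(l) = √(132/7 - l) (Y(l) = √(19 + (-⅐ - l)) = √(132/7 - l))
Y(Z(-6))*(-225) = (√(924 - 49*0)/7)*(-225) = (√(924 + 0)/7)*(-225) = (√924/7)*(-225) = ((2*√231)/7)*(-225) = (2*√231/7)*(-225) = -450*√231/7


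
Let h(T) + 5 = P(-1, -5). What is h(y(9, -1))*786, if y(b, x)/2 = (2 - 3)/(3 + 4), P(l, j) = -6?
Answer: -8646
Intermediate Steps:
y(b, x) = -2/7 (y(b, x) = 2*((2 - 3)/(3 + 4)) = 2*(-1/7) = 2*(-1*⅐) = 2*(-⅐) = -2/7)
h(T) = -11 (h(T) = -5 - 6 = -11)
h(y(9, -1))*786 = -11*786 = -8646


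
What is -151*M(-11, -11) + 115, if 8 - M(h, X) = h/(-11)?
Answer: -942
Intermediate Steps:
M(h, X) = 8 + h/11 (M(h, X) = 8 - h/(-11) = 8 - h*(-1)/11 = 8 - (-1)*h/11 = 8 + h/11)
-151*M(-11, -11) + 115 = -151*(8 + (1/11)*(-11)) + 115 = -151*(8 - 1) + 115 = -151*7 + 115 = -1057 + 115 = -942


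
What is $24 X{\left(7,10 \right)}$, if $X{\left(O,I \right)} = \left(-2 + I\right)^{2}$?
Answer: $1536$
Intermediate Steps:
$24 X{\left(7,10 \right)} = 24 \left(-2 + 10\right)^{2} = 24 \cdot 8^{2} = 24 \cdot 64 = 1536$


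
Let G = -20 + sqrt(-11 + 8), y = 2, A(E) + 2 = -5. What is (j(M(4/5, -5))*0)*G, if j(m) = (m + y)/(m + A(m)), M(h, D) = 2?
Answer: 0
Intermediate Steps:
A(E) = -7 (A(E) = -2 - 5 = -7)
j(m) = (2 + m)/(-7 + m) (j(m) = (m + 2)/(m - 7) = (2 + m)/(-7 + m))
G = -20 + I*sqrt(3) (G = -20 + sqrt(-3) = -20 + I*sqrt(3) ≈ -20.0 + 1.732*I)
(j(M(4/5, -5))*0)*G = (((2 + 2)/(-7 + 2))*0)*(-20 + I*sqrt(3)) = ((4/(-5))*0)*(-20 + I*sqrt(3)) = (-1/5*4*0)*(-20 + I*sqrt(3)) = (-4/5*0)*(-20 + I*sqrt(3)) = 0*(-20 + I*sqrt(3)) = 0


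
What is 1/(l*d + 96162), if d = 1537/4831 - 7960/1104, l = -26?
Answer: 333339/32114276525 ≈ 1.0380e-5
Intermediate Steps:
d = -4594739/666678 (d = 1537*(1/4831) - 7960*1/1104 = 1537/4831 - 995/138 = -4594739/666678 ≈ -6.8920)
1/(l*d + 96162) = 1/(-26*(-4594739/666678) + 96162) = 1/(59731607/333339 + 96162) = 1/(32114276525/333339) = 333339/32114276525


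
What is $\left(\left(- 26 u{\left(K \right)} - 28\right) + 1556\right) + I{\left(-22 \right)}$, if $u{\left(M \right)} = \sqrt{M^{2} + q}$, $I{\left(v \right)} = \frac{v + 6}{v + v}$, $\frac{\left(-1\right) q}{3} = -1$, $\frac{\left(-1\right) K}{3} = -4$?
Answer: $\frac{16812}{11} - 182 \sqrt{3} \approx 1213.1$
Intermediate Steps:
$K = 12$ ($K = \left(-3\right) \left(-4\right) = 12$)
$q = 3$ ($q = \left(-3\right) \left(-1\right) = 3$)
$I{\left(v \right)} = \frac{6 + v}{2 v}$
$u{\left(M \right)} = \sqrt{3 + M^{2}}$ ($u{\left(M \right)} = \sqrt{M^{2} + 3} = \sqrt{3 + M^{2}}$)
$\left(\left(- 26 u{\left(K \right)} - 28\right) + 1556\right) + I{\left(-22 \right)} = \left(\left(- 26 \sqrt{3 + 12^{2}} - 28\right) + 1556\right) + \frac{6 - 22}{2 \left(-22\right)} = \left(\left(- 26 \sqrt{3 + 144} - 28\right) + 1556\right) + \frac{1}{2} \left(- \frac{1}{22}\right) \left(-16\right) = \left(\left(- 26 \sqrt{147} - 28\right) + 1556\right) + \frac{4}{11} = \left(\left(- 26 \cdot 7 \sqrt{3} - 28\right) + 1556\right) + \frac{4}{11} = \left(\left(- 182 \sqrt{3} - 28\right) + 1556\right) + \frac{4}{11} = \left(\left(-28 - 182 \sqrt{3}\right) + 1556\right) + \frac{4}{11} = \left(1528 - 182 \sqrt{3}\right) + \frac{4}{11} = \frac{16812}{11} - 182 \sqrt{3}$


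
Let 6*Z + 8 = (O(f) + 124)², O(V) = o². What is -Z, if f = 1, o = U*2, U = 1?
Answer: -8188/3 ≈ -2729.3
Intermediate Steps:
o = 2 (o = 1*2 = 2)
O(V) = 4 (O(V) = 2² = 4)
Z = 8188/3 (Z = -4/3 + (4 + 124)²/6 = -4/3 + (⅙)*128² = -4/3 + (⅙)*16384 = -4/3 + 8192/3 = 8188/3 ≈ 2729.3)
-Z = -1*8188/3 = -8188/3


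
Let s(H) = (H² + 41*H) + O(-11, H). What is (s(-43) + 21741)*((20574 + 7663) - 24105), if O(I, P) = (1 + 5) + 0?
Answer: 90213956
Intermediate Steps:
O(I, P) = 6 (O(I, P) = 6 + 0 = 6)
s(H) = 6 + H² + 41*H (s(H) = (H² + 41*H) + 6 = 6 + H² + 41*H)
(s(-43) + 21741)*((20574 + 7663) - 24105) = ((6 + (-43)² + 41*(-43)) + 21741)*((20574 + 7663) - 24105) = ((6 + 1849 - 1763) + 21741)*(28237 - 24105) = (92 + 21741)*4132 = 21833*4132 = 90213956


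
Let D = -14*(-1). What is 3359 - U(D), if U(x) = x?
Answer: 3345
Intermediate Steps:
D = 14
3359 - U(D) = 3359 - 1*14 = 3359 - 14 = 3345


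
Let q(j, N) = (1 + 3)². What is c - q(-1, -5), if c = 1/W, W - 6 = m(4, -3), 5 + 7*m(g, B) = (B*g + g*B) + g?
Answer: -265/17 ≈ -15.588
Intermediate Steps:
m(g, B) = -5/7 + g/7 + 2*B*g/7 (m(g, B) = -5/7 + ((B*g + g*B) + g)/7 = -5/7 + ((B*g + B*g) + g)/7 = -5/7 + (2*B*g + g)/7 = -5/7 + (g + 2*B*g)/7 = -5/7 + (g/7 + 2*B*g/7) = -5/7 + g/7 + 2*B*g/7)
W = 17/7 (W = 6 + (-5/7 + (⅐)*4 + (2/7)*(-3)*4) = 6 + (-5/7 + 4/7 - 24/7) = 6 - 25/7 = 17/7 ≈ 2.4286)
q(j, N) = 16 (q(j, N) = 4² = 16)
c = 7/17 (c = 1/(17/7) = 7/17 ≈ 0.41176)
c - q(-1, -5) = 7/17 - 1*16 = 7/17 - 16 = -265/17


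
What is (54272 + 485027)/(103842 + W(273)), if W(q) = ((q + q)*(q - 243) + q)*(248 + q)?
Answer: 539299/8780055 ≈ 0.061423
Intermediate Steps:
W(q) = (248 + q)*(q + 2*q*(-243 + q)) (W(q) = ((2*q)*(-243 + q) + q)*(248 + q) = (2*q*(-243 + q) + q)*(248 + q) = (q + 2*q*(-243 + q))*(248 + q) = (248 + q)*(q + 2*q*(-243 + q)))
(54272 + 485027)/(103842 + W(273)) = (54272 + 485027)/(103842 + 273*(-120280 + 2*273**2 + 11*273)) = 539299/(103842 + 273*(-120280 + 2*74529 + 3003)) = 539299/(103842 + 273*(-120280 + 149058 + 3003)) = 539299/(103842 + 273*31781) = 539299/(103842 + 8676213) = 539299/8780055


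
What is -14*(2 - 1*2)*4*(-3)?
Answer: 0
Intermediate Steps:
-14*(2 - 1*2)*4*(-3) = -14*(2 - 2)*4*(-3) = -14*0*4*(-3) = -0*(-3) = -14*0 = 0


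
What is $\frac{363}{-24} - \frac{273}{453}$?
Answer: $- \frac{18999}{1208} \approx -15.728$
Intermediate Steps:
$\frac{363}{-24} - \frac{273}{453} = 363 \left(- \frac{1}{24}\right) - \frac{91}{151} = - \frac{121}{8} - \frac{91}{151} = - \frac{18999}{1208}$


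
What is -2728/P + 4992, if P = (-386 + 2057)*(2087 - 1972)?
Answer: 959284952/192165 ≈ 4992.0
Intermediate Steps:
P = 192165 (P = 1671*115 = 192165)
-2728/P + 4992 = -2728/192165 + 4992 = 959284952/192165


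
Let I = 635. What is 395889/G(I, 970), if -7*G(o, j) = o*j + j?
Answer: -923741/205640 ≈ -4.4920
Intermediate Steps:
G(o, j) = -j/7 - j*o/7 (G(o, j) = -(o*j + j)/7 = -(j*o + j)/7 = -(j + j*o)/7 = -j/7 - j*o/7)
395889/G(I, 970) = 395889/((-⅐*970*(1 + 635))) = 395889/((-⅐*970*636)) = 395889/(-616920/7) = 395889*(-7/616920) = -923741/205640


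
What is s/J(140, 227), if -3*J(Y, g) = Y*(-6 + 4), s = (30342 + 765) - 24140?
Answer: 20901/280 ≈ 74.646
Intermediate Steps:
s = 6967 (s = 31107 - 24140 = 6967)
J(Y, g) = 2*Y/3 (J(Y, g) = -Y*(-6 + 4)/3 = -Y*(-2)/3 = -(-2)*Y/3 = 2*Y/3)
s/J(140, 227) = 6967/(((⅔)*140)) = 6967/(280/3) = 6967*(3/280) = 20901/280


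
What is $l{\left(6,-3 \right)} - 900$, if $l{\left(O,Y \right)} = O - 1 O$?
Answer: $-900$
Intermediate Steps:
$l{\left(O,Y \right)} = 0$ ($l{\left(O,Y \right)} = O - O = 0$)
$l{\left(6,-3 \right)} - 900 = 0 - 900 = -900$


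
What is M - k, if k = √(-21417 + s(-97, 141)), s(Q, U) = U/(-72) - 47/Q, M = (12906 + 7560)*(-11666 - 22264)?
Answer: -694411380 - I*√29019804474/1164 ≈ -6.9441e+8 - 146.35*I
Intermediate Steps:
M = -694411380 (M = 20466*(-33930) = -694411380)
s(Q, U) = -47/Q - U/72 (s(Q, U) = U*(-1/72) - 47/Q = -U/72 - 47/Q = -47/Q - U/72)
k = I*√29019804474/1164 (k = √(-21417 + (-47/(-97) - 1/72*141)) = √(-21417 + (-47*(-1/97) - 47/24)) = √(-21417 + (47/97 - 47/24)) = √(-21417 - 3431/2328) = √(-49862207/2328) = I*√29019804474/1164 ≈ 146.35*I)
M - k = -694411380 - I*√29019804474/1164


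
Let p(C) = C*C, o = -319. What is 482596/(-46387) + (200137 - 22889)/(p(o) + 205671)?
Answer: -17517931312/1782606023 ≈ -9.8271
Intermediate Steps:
p(C) = C²
482596/(-46387) + (200137 - 22889)/(p(o) + 205671) = 482596/(-46387) + (200137 - 22889)/((-319)² + 205671) = 482596*(-1/46387) + 177248/(101761 + 205671) = -482596/46387 + 177248/307432 = -482596/46387 + 177248*(1/307432) = -482596/46387 + 22156/38429 = -17517931312/1782606023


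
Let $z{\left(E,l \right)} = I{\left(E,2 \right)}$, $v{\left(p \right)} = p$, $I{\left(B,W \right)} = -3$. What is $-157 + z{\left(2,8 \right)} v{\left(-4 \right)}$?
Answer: $-145$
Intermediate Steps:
$z{\left(E,l \right)} = -3$
$-157 + z{\left(2,8 \right)} v{\left(-4 \right)} = -157 - -12 = -157 + 12 = -145$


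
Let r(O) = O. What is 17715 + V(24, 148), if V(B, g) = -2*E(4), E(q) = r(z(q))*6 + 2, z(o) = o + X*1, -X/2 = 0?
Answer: 17663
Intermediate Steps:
X = 0 (X = -2*0 = 0)
z(o) = o (z(o) = o + 0*1 = o + 0 = o)
E(q) = 2 + 6*q (E(q) = q*6 + 2 = 6*q + 2 = 2 + 6*q)
V(B, g) = -52 (V(B, g) = -2*(2 + 6*4) = -2*(2 + 24) = -2*26 = -52)
17715 + V(24, 148) = 17715 - 52 = 17663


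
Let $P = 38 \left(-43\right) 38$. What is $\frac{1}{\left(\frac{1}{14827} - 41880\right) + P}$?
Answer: $- \frac{14827}{1541592843} \approx -9.618 \cdot 10^{-6}$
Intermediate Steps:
$P = -62092$ ($P = \left(-1634\right) 38 = -62092$)
$\frac{1}{\left(\frac{1}{14827} - 41880\right) + P} = \frac{1}{\left(\frac{1}{14827} - 41880\right) - 62092} = \frac{1}{- \frac{620954759}{14827} - 62092} = \frac{1}{- \frac{1541592843}{14827}} = - \frac{14827}{1541592843}$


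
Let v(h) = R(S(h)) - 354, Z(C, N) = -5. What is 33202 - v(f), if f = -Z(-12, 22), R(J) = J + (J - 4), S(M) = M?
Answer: 33550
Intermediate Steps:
R(J) = -4 + 2*J (R(J) = J + (-4 + J) = -4 + 2*J)
f = 5 (f = -1*(-5) = 5)
v(h) = -358 + 2*h (v(h) = (-4 + 2*h) - 354 = -358 + 2*h)
33202 - v(f) = 33202 - (-358 + 2*5) = 33202 - (-358 + 10) = 33202 - 1*(-348) = 33202 + 348 = 33550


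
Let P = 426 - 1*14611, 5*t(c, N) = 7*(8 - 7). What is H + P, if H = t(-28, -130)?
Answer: -70918/5 ≈ -14184.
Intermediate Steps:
t(c, N) = 7/5 (t(c, N) = (7*(8 - 7))/5 = (7*1)/5 = (⅕)*7 = 7/5)
P = -14185 (P = 426 - 14611 = -14185)
H = 7/5 ≈ 1.4000
H + P = 7/5 - 14185 = -70918/5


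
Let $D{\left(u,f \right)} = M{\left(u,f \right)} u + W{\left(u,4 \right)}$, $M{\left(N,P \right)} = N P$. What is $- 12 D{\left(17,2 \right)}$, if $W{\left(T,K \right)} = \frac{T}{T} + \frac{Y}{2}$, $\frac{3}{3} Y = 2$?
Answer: $-6960$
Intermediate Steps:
$Y = 2$
$W{\left(T,K \right)} = 2$ ($W{\left(T,K \right)} = \frac{T}{T} + \frac{2}{2} = 1 + 2 \cdot \frac{1}{2} = 1 + 1 = 2$)
$D{\left(u,f \right)} = 2 + f u^{2}$ ($D{\left(u,f \right)} = u f u + 2 = f u u + 2 = f u^{2} + 2 = 2 + f u^{2}$)
$- 12 D{\left(17,2 \right)} = - 12 \left(2 + 2 \cdot 17^{2}\right) = - 12 \left(2 + 2 \cdot 289\right) = - 12 \left(2 + 578\right) = \left(-12\right) 580 = -6960$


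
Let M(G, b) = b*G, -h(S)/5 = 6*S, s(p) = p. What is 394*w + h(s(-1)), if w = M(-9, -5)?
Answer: 17760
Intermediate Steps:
h(S) = -30*S
M(G, b) = G*b
w = 45 (w = -9*(-5) = 45)
394*w + h(s(-1)) = 394*45 - 30*(-1) = 17730 + 30 = 17760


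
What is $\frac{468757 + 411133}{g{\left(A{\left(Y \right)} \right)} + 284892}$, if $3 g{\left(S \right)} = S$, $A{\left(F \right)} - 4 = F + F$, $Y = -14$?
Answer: $\frac{439945}{142442} \approx 3.0886$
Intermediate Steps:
$A{\left(F \right)} = 4 + 2 F$ ($A{\left(F \right)} = 4 + \left(F + F\right) = 4 + 2 F$)
$g{\left(S \right)} = \frac{S}{3}$
$\frac{468757 + 411133}{g{\left(A{\left(Y \right)} \right)} + 284892} = \frac{468757 + 411133}{\frac{4 + 2 \left(-14\right)}{3} + 284892} = \frac{879890}{\frac{4 - 28}{3} + 284892} = \frac{879890}{\frac{1}{3} \left(-24\right) + 284892} = \frac{879890}{-8 + 284892} = \frac{879890}{284884} = 879890 \cdot \frac{1}{284884} = \frac{439945}{142442}$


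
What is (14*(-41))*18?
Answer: -10332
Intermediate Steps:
(14*(-41))*18 = -574*18 = -10332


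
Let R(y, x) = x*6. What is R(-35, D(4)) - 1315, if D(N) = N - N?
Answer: -1315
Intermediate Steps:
D(N) = 0
R(y, x) = 6*x
R(-35, D(4)) - 1315 = 6*0 - 1315 = 0 - 1315 = -1315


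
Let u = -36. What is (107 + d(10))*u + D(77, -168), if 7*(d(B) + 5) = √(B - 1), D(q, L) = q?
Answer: -25273/7 ≈ -3610.4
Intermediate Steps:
d(B) = -5 + √(-1 + B)/7 (d(B) = -5 + √(B - 1)/7 = -5 + √(-1 + B)/7)
(107 + d(10))*u + D(77, -168) = (107 + (-5 + √(-1 + 10)/7))*(-36) + 77 = (107 + (-5 + √9/7))*(-36) + 77 = (107 + (-5 + (⅐)*3))*(-36) + 77 = (107 + (-5 + 3/7))*(-36) + 77 = (107 - 32/7)*(-36) + 77 = (717/7)*(-36) + 77 = -25812/7 + 77 = -25273/7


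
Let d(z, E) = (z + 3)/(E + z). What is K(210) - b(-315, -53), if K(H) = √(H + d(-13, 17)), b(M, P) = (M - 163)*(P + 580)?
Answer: 251906 + √830/2 ≈ 2.5192e+5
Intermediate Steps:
b(M, P) = (-163 + M)*(580 + P)
d(z, E) = (3 + z)/(E + z)
K(H) = √(-5/2 + H) (K(H) = √(H + (3 - 13)/(17 - 13)) = √(H - 10/4) = √(H + (¼)*(-10)) = √(H - 5/2) = √(-5/2 + H))
K(210) - b(-315, -53) = √(-10 + 4*210)/2 - (-94540 - 163*(-53) + 580*(-315) - 315*(-53)) = √(-10 + 840)/2 - (-94540 + 8639 - 182700 + 16695) = √830/2 - 1*(-251906) = √830/2 + 251906 = 251906 + √830/2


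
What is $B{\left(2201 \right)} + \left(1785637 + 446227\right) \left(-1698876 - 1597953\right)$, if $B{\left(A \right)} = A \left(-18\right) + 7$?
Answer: $-7358073998867$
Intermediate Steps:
$B{\left(A \right)} = 7 - 18 A$ ($B{\left(A \right)} = - 18 A + 7 = 7 - 18 A$)
$B{\left(2201 \right)} + \left(1785637 + 446227\right) \left(-1698876 - 1597953\right) = \left(7 - 39618\right) + \left(1785637 + 446227\right) \left(-1698876 - 1597953\right) = \left(7 - 39618\right) + 2231864 \left(-3296829\right) = -39611 - 7358073959256 = -7358073998867$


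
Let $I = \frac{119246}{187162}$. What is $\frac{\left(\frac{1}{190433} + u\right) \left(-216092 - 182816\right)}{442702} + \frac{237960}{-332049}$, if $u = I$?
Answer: $- \frac{1398388883487324080}{1083396067870541603} \approx -1.2907$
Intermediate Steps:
$I = \frac{59623}{93581}$ ($I = 119246 \cdot \frac{1}{187162} = \frac{59623}{93581} \approx 0.63713$)
$u = \frac{59623}{93581} \approx 0.63713$
$\frac{\left(\frac{1}{190433} + u\right) \left(-216092 - 182816\right)}{442702} + \frac{237960}{-332049} = \frac{\left(\frac{1}{190433} + \frac{59623}{93581}\right) \left(-216092 - 182816\right)}{442702} + \frac{237960}{-332049} = \left(\frac{1}{190433} + \frac{59623}{93581}\right) \left(-398908\right) \frac{1}{442702} + 237960 \left(- \frac{1}{332049}\right) = \frac{11354280340}{17820910573} \left(-398908\right) \frac{1}{442702} - \frac{79320}{110683} = \left(- \frac{146106879415120}{574868083}\right) \frac{1}{442702} - \frac{79320}{110683} = - \frac{5619495362120}{9788278849241} - \frac{79320}{110683} = - \frac{1398388883487324080}{1083396067870541603}$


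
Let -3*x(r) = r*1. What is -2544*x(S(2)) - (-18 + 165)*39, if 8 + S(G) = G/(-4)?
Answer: -12941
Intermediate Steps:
S(G) = -8 - G/4 (S(G) = -8 + G/(-4) = -8 + G*(-1/4) = -8 - G/4)
x(r) = -r/3
-2544*x(S(2)) - (-18 + 165)*39 = -(-848)*(-8 - 1/4*2) - (-18 + 165)*39 = -(-848)*(-8 - 1/2) - 147*39 = -(-848)*(-17)/2 - 1*5733 = -2544*17/6 - 5733 = -7208 - 5733 = -12941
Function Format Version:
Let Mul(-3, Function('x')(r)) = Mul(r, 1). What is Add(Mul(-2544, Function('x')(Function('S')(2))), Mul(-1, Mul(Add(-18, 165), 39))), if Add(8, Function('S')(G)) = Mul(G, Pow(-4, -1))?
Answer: -12941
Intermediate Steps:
Function('S')(G) = Add(-8, Mul(Rational(-1, 4), G)) (Function('S')(G) = Add(-8, Mul(G, Pow(-4, -1))) = Add(-8, Mul(G, Rational(-1, 4))) = Add(-8, Mul(Rational(-1, 4), G)))
Function('x')(r) = Mul(Rational(-1, 3), r) (Function('x')(r) = Mul(Rational(-1, 3), Mul(r, 1)) = Mul(Rational(-1, 3), r))
Add(Mul(-2544, Function('x')(Function('S')(2))), Mul(-1, Mul(Add(-18, 165), 39))) = Add(Mul(-2544, Mul(Rational(-1, 3), Add(-8, Mul(Rational(-1, 4), 2)))), Mul(-1, Mul(Add(-18, 165), 39))) = Add(Mul(-2544, Mul(Rational(-1, 3), Add(-8, Rational(-1, 2)))), Mul(-1, Mul(147, 39))) = Add(Mul(-2544, Mul(Rational(-1, 3), Rational(-17, 2))), Mul(-1, 5733)) = Add(Mul(-2544, Rational(17, 6)), -5733) = Add(-7208, -5733) = -12941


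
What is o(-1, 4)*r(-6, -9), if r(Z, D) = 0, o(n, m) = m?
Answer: 0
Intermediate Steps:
o(-1, 4)*r(-6, -9) = 4*0 = 0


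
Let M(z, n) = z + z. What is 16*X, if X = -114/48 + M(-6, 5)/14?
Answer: -362/7 ≈ -51.714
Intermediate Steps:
M(z, n) = 2*z
X = -181/56 (X = -114/48 + (2*(-6))/14 = -114*1/48 - 12*1/14 = -19/8 - 6/7 = -181/56 ≈ -3.2321)
16*X = 16*(-181/56) = -362/7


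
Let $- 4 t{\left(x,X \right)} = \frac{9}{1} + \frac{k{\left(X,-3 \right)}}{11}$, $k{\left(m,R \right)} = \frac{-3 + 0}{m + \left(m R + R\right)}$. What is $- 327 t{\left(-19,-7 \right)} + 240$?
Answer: $\frac{235641}{242} \approx 973.72$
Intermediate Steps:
$k{\left(m,R \right)} = - \frac{3}{R + m + R m}$ ($k{\left(m,R \right)} = - \frac{3}{m + \left(R m + R\right)} = - \frac{3}{m + \left(R + R m\right)} = - \frac{3}{R + m + R m}$)
$t{\left(x,X \right)} = - \frac{9}{4} + \frac{3}{44 \left(-3 - 2 X\right)}$ ($t{\left(x,X \right)} = - \frac{\frac{9}{1} + \frac{\left(-3\right) \frac{1}{-3 + X - 3 X}}{11}}{4} = - \frac{9 \cdot 1 + - \frac{3}{-3 - 2 X} \frac{1}{11}}{4} = - \frac{9 - \frac{3}{11 \left(-3 - 2 X\right)}}{4} = - \frac{9}{4} + \frac{3}{44 \left(-3 - 2 X\right)}$)
$- 327 t{\left(-19,-7 \right)} + 240 = - 327 \frac{3 \left(-50 - -231\right)}{22 \left(3 + 2 \left(-7\right)\right)} + 240 = - 327 \frac{3 \left(-50 + 231\right)}{22 \left(3 - 14\right)} + 240 = - 327 \cdot \frac{3}{22} \frac{1}{-11} \cdot 181 + 240 = - 327 \cdot \frac{3}{22} \left(- \frac{1}{11}\right) 181 + 240 = \left(-327\right) \left(- \frac{543}{242}\right) + 240 = \frac{177561}{242} + 240 = \frac{235641}{242}$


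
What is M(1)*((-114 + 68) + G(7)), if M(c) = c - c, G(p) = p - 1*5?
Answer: 0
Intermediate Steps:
G(p) = -5 + p (G(p) = p - 5 = -5 + p)
M(c) = 0
M(1)*((-114 + 68) + G(7)) = 0*((-114 + 68) + (-5 + 7)) = 0*(-46 + 2) = 0*(-44) = 0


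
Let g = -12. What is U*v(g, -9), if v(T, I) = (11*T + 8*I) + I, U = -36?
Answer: 7668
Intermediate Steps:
v(T, I) = 9*I + 11*T (v(T, I) = (8*I + 11*T) + I = 9*I + 11*T)
U*v(g, -9) = -36*(9*(-9) + 11*(-12)) = -36*(-81 - 132) = -36*(-213) = 7668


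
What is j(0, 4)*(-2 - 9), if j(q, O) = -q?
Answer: 0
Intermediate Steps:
j(0, 4)*(-2 - 9) = (-1*0)*(-2 - 9) = 0*(-11) = 0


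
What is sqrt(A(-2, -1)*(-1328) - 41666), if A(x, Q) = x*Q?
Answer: I*sqrt(44322) ≈ 210.53*I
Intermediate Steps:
A(x, Q) = Q*x
sqrt(A(-2, -1)*(-1328) - 41666) = sqrt(-1*(-2)*(-1328) - 41666) = sqrt(2*(-1328) - 41666) = sqrt(-2656 - 41666) = sqrt(-44322) = I*sqrt(44322)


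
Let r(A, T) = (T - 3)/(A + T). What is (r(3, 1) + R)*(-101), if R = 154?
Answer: -31007/2 ≈ -15504.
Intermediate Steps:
r(A, T) = (-3 + T)/(A + T)
(r(3, 1) + R)*(-101) = ((-3 + 1)/(3 + 1) + 154)*(-101) = (-2/4 + 154)*(-101) = ((¼)*(-2) + 154)*(-101) = (-½ + 154)*(-101) = (307/2)*(-101) = -31007/2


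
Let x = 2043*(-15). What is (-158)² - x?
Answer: 55609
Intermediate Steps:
x = -30645
(-158)² - x = (-158)² - 1*(-30645) = 24964 + 30645 = 55609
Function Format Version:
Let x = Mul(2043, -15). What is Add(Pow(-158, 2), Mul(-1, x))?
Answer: 55609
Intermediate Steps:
x = -30645
Add(Pow(-158, 2), Mul(-1, x)) = Add(Pow(-158, 2), Mul(-1, -30645)) = Add(24964, 30645) = 55609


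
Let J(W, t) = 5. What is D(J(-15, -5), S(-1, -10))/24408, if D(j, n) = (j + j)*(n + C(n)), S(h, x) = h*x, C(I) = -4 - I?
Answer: -5/3051 ≈ -0.0016388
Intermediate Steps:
D(j, n) = -8*j (D(j, n) = (j + j)*(n + (-4 - n)) = (2*j)*(-4) = -8*j)
D(J(-15, -5), S(-1, -10))/24408 = -8*5/24408 = -40*1/24408 = -5/3051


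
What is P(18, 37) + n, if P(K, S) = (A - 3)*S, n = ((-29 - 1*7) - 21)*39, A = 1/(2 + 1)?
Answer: -6965/3 ≈ -2321.7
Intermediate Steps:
A = 1/3 ≈ 0.33333
n = -2223 (n = ((-29 - 7) - 21)*39 = (-36 - 21)*39 = -57*39 = -2223)
P(K, S) = -8*S/3 (P(K, S) = (1/3 - 3)*S = -8*S/3)
P(18, 37) + n = -8/3*37 - 2223 = -296/3 - 2223 = -6965/3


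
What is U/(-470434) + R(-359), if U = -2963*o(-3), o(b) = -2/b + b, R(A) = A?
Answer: -506678159/1411302 ≈ -359.01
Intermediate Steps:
o(b) = b - 2/b
U = 20741/3 (U = -2963*(-3 - 2/(-3)) = -2963*(-3 - 2*(-⅓)) = -2963*(-3 + ⅔) = -2963*(-7/3) = 20741/3 ≈ 6913.7)
U/(-470434) + R(-359) = (20741/3)/(-470434) - 359 = (20741/3)*(-1/470434) - 359 = -20741/1411302 - 359 = -506678159/1411302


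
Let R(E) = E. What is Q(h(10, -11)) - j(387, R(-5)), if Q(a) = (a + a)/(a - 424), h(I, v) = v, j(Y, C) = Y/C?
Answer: 33691/435 ≈ 77.451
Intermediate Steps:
Q(a) = 2*a/(-424 + a) (Q(a) = (2*a)/(-424 + a) = 2*a/(-424 + a))
Q(h(10, -11)) - j(387, R(-5)) = 2*(-11)/(-424 - 11) - 387/(-5) = 2*(-11)/(-435) - 387*(-1)/5 = 2*(-11)*(-1/435) - 1*(-387/5) = 22/435 + 387/5 = 33691/435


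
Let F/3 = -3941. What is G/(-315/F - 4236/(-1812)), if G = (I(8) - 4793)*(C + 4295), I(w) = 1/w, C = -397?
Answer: -6353064591591/804016 ≈ -7.9017e+6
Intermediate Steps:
F = -11823 (F = 3*(-3941) = -11823)
G = -74730507/4 (G = (1/8 - 4793)*(-397 + 4295) = (⅛ - 4793)*3898 = -38343/8*3898 = -74730507/4 ≈ -1.8683e+7)
G/(-315/F - 4236/(-1812)) = -74730507/(4*(-315/(-11823) - 4236/(-1812))) = -74730507/(4*(-315*(-1/11823) - 4236*(-1/1812))) = -74730507/(4*(15/563 + 353/151)) = -74730507/(4*201004/85013) = -74730507/4*85013/201004 = -6353064591591/804016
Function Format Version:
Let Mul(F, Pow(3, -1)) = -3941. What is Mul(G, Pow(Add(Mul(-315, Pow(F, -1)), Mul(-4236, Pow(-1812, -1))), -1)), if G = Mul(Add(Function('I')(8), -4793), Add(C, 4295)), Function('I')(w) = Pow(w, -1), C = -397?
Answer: Rational(-6353064591591, 804016) ≈ -7.9017e+6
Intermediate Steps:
F = -11823 (F = Mul(3, -3941) = -11823)
G = Rational(-74730507, 4) (G = Mul(Add(Pow(8, -1), -4793), Add(-397, 4295)) = Mul(Add(Rational(1, 8), -4793), 3898) = Mul(Rational(-38343, 8), 3898) = Rational(-74730507, 4) ≈ -1.8683e+7)
Mul(G, Pow(Add(Mul(-315, Pow(F, -1)), Mul(-4236, Pow(-1812, -1))), -1)) = Mul(Rational(-74730507, 4), Pow(Add(Mul(-315, Pow(-11823, -1)), Mul(-4236, Pow(-1812, -1))), -1)) = Mul(Rational(-74730507, 4), Pow(Add(Mul(-315, Rational(-1, 11823)), Mul(-4236, Rational(-1, 1812))), -1)) = Mul(Rational(-74730507, 4), Pow(Add(Rational(15, 563), Rational(353, 151)), -1)) = Mul(Rational(-74730507, 4), Pow(Rational(201004, 85013), -1)) = Mul(Rational(-74730507, 4), Rational(85013, 201004)) = Rational(-6353064591591, 804016)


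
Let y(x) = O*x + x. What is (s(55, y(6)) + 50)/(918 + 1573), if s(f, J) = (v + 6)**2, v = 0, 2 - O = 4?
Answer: 86/2491 ≈ 0.034524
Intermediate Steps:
O = -2 (O = 2 - 1*4 = 2 - 4 = -2)
y(x) = -x (y(x) = -2*x + x = -x)
s(f, J) = 36 (s(f, J) = (0 + 6)**2 = 6**2 = 36)
(s(55, y(6)) + 50)/(918 + 1573) = (36 + 50)/(918 + 1573) = 86/2491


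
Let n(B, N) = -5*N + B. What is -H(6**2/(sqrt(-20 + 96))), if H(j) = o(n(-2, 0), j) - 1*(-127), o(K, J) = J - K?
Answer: -129 - 18*sqrt(19)/19 ≈ -133.13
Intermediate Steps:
n(B, N) = B - 5*N
H(j) = 129 + j (H(j) = (j - (-2 - 5*0)) - 1*(-127) = (j - (-2 + 0)) + 127 = (j - 1*(-2)) + 127 = (j + 2) + 127 = (2 + j) + 127 = 129 + j)
-H(6**2/(sqrt(-20 + 96))) = -(129 + 6**2/(sqrt(-20 + 96))) = -(129 + 36/(sqrt(76))) = -(129 + 36/((2*sqrt(19)))) = -(129 + 36*(sqrt(19)/38)) = -(129 + 18*sqrt(19)/19) = -129 - 18*sqrt(19)/19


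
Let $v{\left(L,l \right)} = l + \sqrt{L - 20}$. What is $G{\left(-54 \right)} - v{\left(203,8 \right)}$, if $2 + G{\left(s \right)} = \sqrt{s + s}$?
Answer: $-10 - \sqrt{183} + 6 i \sqrt{3} \approx -23.528 + 10.392 i$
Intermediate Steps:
$G{\left(s \right)} = -2 + \sqrt{2} \sqrt{s}$ ($G{\left(s \right)} = -2 + \sqrt{s + s} = -2 + \sqrt{2 s} = -2 + \sqrt{2} \sqrt{s}$)
$v{\left(L,l \right)} = l + \sqrt{-20 + L}$
$G{\left(-54 \right)} - v{\left(203,8 \right)} = \left(-2 + \sqrt{2} \sqrt{-54}\right) - \left(8 + \sqrt{-20 + 203}\right) = \left(-2 + \sqrt{2} \cdot 3 i \sqrt{6}\right) - \left(8 + \sqrt{183}\right) = \left(-2 + 6 i \sqrt{3}\right) - \left(8 + \sqrt{183}\right) = -10 - \sqrt{183} + 6 i \sqrt{3}$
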